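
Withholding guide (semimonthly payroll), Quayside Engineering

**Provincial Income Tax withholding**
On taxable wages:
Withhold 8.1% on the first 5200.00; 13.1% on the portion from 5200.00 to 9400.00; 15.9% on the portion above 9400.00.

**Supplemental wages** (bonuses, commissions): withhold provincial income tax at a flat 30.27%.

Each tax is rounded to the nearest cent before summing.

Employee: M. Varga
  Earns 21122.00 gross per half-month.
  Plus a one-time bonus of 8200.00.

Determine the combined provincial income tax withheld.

Provincial Income Tax: taxable = 21122.00
  971.40 + 15.9% × (21122.00 − 9400.00) = 971.40 + 15.9% × 11722.00 = 2835.20
Supplemental (30.27% flat on bonus): 30.27% × 8200.00 = 2482.14
Total provincial income tax: 2835.20 + 2482.14 = 5317.34

5317.34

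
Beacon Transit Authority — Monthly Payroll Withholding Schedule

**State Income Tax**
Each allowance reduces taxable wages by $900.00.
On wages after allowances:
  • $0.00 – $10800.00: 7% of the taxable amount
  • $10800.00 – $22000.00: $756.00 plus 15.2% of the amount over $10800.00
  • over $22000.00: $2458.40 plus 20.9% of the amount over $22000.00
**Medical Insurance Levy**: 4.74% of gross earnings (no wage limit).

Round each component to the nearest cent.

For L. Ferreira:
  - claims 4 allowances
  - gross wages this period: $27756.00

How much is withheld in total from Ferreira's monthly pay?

$4224.63

State Income Tax: taxable = $27756.00 − 4×$900.00 = $24156.00
  $2458.40 + 20.9% × ($24156.00 − $22000.00) = $2458.40 + 20.9% × $2156.00 = $2909.00
Medical Insurance Levy: 4.74% × $27756.00 = $1315.63
Total: $2909.00 + $1315.63 = $4224.63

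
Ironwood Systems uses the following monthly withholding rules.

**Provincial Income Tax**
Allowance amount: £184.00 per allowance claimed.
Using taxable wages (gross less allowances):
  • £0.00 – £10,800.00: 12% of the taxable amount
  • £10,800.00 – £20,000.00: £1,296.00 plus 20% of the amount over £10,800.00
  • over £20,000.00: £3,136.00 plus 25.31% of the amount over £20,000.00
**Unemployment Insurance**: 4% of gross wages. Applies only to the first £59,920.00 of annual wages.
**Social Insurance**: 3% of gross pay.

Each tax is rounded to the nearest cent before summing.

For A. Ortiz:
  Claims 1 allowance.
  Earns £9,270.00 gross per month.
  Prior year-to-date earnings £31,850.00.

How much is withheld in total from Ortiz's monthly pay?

£1,739.22

Provincial Income Tax: taxable = £9,270.00 − 1×£184.00 = £9,086.00
  12% × £9,086.00 = £1,090.32
Unemployment Insurance: 4% × £9,270.00 = £370.80
Social Insurance: 3% × £9,270.00 = £278.10
Total: £1,090.32 + £370.80 + £278.10 = £1,739.22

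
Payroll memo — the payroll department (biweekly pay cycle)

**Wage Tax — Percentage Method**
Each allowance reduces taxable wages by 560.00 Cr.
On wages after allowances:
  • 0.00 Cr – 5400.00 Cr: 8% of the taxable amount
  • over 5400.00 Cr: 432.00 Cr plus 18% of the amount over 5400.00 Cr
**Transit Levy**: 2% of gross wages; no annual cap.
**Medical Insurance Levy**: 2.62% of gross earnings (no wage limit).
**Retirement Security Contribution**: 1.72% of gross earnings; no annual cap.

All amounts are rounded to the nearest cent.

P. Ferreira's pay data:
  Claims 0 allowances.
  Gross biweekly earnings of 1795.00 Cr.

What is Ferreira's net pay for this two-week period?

Wage Tax: taxable = 1795.00 Cr
  8% × 1795.00 Cr = 143.60 Cr
Transit Levy: 2% × 1795.00 Cr = 35.90 Cr
Medical Insurance Levy: 2.62% × 1795.00 Cr = 47.03 Cr
Retirement Security Contribution: 1.72% × 1795.00 Cr = 30.87 Cr
Total withheld: 143.60 Cr + 35.90 Cr + 47.03 Cr + 30.87 Cr = 257.40 Cr
Net pay: 1795.00 Cr − 257.40 Cr = 1537.60 Cr

1537.60 Cr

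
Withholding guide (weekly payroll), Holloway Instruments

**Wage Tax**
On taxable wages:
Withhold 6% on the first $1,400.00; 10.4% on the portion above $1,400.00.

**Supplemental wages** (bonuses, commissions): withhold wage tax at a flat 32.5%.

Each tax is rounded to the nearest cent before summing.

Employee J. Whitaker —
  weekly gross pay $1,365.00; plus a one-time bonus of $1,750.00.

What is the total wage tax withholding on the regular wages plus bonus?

Wage Tax: taxable = $1,365.00
  6% × $1,365.00 = $81.90
Supplemental (32.5% flat on bonus): 32.5% × $1,750.00 = $568.75
Total wage tax: $81.90 + $568.75 = $650.65

$650.65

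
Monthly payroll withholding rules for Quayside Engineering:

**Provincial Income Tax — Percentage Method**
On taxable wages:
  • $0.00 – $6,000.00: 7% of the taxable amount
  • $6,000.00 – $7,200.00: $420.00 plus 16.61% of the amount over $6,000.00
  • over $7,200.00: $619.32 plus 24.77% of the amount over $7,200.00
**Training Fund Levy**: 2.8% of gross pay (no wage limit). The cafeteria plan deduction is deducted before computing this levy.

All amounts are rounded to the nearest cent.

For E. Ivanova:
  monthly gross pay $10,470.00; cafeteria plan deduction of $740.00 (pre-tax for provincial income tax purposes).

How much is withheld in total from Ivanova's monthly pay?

Provincial Income Tax: taxable = $10,470.00 − $740.00 = $9,730.00
  $619.32 + 24.77% × ($9,730.00 − $7,200.00) = $619.32 + 24.77% × $2,530.00 = $1,246.00
Training Fund Levy: 2.8% × $9,730.00 = $272.44
Total: $1,246.00 + $272.44 = $1,518.44

$1,518.44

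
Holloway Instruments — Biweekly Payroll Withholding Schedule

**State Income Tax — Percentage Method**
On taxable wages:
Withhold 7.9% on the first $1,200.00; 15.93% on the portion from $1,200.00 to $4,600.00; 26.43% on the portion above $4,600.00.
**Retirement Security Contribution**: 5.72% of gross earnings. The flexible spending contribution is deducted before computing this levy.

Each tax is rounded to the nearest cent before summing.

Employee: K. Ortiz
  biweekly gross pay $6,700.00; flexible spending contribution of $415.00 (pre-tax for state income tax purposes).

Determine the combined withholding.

$1,441.27

State Income Tax: taxable = $6,700.00 − $415.00 = $6,285.00
  $636.42 + 26.43% × ($6,285.00 − $4,600.00) = $636.42 + 26.43% × $1,685.00 = $1,081.77
Retirement Security Contribution: 5.72% × $6,285.00 = $359.50
Total: $1,081.77 + $359.50 = $1,441.27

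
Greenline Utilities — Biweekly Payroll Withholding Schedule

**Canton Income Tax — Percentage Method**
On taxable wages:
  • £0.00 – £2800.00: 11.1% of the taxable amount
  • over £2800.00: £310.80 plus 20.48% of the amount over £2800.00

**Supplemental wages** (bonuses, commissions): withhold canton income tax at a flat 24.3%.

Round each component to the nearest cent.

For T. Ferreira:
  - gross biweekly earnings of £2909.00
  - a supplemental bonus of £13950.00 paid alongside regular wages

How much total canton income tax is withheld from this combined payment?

£3722.97

Canton Income Tax: taxable = £2909.00
  £310.80 + 20.48% × (£2909.00 − £2800.00) = £310.80 + 20.48% × £109.00 = £333.12
Supplemental (24.3% flat on bonus): 24.3% × £13950.00 = £3389.85
Total canton income tax: £333.12 + £3389.85 = £3722.97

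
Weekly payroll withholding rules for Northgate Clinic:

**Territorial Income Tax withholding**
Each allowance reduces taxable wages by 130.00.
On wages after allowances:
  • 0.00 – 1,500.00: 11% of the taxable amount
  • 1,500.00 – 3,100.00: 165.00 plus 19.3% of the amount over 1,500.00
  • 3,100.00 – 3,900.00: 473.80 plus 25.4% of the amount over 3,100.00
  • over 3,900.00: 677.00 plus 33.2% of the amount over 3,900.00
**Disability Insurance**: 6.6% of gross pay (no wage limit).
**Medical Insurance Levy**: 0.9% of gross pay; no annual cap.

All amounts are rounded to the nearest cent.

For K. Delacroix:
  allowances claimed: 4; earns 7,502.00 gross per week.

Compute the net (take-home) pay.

Territorial Income Tax: taxable = 7,502.00 − 4×130.00 = 6,982.00
  677.00 + 33.2% × (6,982.00 − 3,900.00) = 677.00 + 33.2% × 3,082.00 = 1,700.22
Disability Insurance: 6.6% × 7,502.00 = 495.13
Medical Insurance Levy: 0.9% × 7,502.00 = 67.52
Total withheld: 1,700.22 + 495.13 + 67.52 = 2,262.87
Net pay: 7,502.00 − 2,262.87 = 5,239.13

5,239.13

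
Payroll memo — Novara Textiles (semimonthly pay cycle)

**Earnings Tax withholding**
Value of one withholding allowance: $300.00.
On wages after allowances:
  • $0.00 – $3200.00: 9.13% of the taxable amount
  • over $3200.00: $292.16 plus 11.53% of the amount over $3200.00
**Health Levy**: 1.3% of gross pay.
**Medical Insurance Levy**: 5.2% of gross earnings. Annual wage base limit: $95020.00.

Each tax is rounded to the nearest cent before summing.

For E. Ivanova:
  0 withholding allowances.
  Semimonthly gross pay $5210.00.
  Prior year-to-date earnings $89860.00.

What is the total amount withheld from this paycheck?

Earnings Tax: taxable = $5210.00
  $292.16 + 11.53% × ($5210.00 − $3200.00) = $292.16 + 11.53% × $2010.00 = $523.91
Health Levy: 1.3% × $5210.00 = $67.73
Medical Insurance Levy: cap $95020.00 − YTD $89860.00 = $5160.00 subject; 5.2% × $5160.00 = $268.32
Total: $523.91 + $67.73 + $268.32 = $859.96

$859.96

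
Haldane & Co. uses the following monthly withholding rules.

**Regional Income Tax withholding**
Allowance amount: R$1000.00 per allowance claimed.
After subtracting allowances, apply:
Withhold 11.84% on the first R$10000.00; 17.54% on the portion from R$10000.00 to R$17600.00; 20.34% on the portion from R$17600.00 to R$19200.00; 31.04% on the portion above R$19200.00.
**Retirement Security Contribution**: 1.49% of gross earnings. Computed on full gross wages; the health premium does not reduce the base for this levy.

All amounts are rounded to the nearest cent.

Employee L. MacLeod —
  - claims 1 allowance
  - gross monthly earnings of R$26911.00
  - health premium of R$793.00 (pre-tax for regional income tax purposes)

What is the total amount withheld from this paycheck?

R$5080.40

Regional Income Tax: taxable = R$26911.00 − R$793.00 − 1×R$1000.00 = R$25118.00
  R$2842.48 + 31.04% × (R$25118.00 − R$19200.00) = R$2842.48 + 31.04% × R$5918.00 = R$4679.43
Retirement Security Contribution: 1.49% × R$26911.00 = R$400.97
Total: R$4679.43 + R$400.97 = R$5080.40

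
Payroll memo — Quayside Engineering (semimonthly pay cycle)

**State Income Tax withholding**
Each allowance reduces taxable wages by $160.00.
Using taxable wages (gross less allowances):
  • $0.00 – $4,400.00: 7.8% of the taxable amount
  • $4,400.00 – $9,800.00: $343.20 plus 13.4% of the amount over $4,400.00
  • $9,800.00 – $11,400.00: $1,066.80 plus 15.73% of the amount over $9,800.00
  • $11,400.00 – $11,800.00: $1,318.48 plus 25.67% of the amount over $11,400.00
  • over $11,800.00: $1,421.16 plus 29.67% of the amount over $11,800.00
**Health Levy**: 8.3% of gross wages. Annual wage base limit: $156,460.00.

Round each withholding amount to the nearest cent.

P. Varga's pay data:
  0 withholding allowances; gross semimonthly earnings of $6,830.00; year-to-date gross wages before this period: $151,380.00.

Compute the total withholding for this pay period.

State Income Tax: taxable = $6,830.00
  $343.20 + 13.4% × ($6,830.00 − $4,400.00) = $343.20 + 13.4% × $2,430.00 = $668.82
Health Levy: cap $156,460.00 − YTD $151,380.00 = $5,080.00 subject; 8.3% × $5,080.00 = $421.64
Total: $668.82 + $421.64 = $1,090.46

$1,090.46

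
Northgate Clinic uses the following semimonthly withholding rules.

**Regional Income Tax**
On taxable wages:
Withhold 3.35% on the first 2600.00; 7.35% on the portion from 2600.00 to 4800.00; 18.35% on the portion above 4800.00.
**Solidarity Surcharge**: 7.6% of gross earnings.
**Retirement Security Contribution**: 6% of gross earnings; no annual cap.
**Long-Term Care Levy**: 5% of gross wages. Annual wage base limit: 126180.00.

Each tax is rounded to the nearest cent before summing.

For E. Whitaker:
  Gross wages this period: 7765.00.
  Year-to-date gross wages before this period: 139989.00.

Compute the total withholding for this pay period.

1848.92

Regional Income Tax: taxable = 7765.00
  248.80 + 18.35% × (7765.00 − 4800.00) = 248.80 + 18.35% × 2965.00 = 792.88
Solidarity Surcharge: 7.6% × 7765.00 = 590.14
Retirement Security Contribution: 6% × 7765.00 = 465.90
Long-Term Care Levy: YTD 139989.00 ≥ cap 126180.00 → 0.00
Total: 792.88 + 590.14 + 465.90 + 0.00 = 1848.92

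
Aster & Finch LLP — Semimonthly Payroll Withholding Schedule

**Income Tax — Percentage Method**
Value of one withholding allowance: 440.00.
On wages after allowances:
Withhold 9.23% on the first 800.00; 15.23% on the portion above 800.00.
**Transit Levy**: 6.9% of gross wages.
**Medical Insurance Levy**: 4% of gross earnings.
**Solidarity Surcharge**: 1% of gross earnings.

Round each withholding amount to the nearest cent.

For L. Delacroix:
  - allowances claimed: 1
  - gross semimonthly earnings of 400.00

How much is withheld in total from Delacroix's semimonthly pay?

47.60

Income Tax: taxable = 400.00 − 1×440.00 = -40.00
  Taxable ≤ 0 → 0.00
Transit Levy: 6.9% × 400.00 = 27.60
Medical Insurance Levy: 4% × 400.00 = 16.00
Solidarity Surcharge: 1% × 400.00 = 4.00
Total: 0.00 + 27.60 + 16.00 + 4.00 = 47.60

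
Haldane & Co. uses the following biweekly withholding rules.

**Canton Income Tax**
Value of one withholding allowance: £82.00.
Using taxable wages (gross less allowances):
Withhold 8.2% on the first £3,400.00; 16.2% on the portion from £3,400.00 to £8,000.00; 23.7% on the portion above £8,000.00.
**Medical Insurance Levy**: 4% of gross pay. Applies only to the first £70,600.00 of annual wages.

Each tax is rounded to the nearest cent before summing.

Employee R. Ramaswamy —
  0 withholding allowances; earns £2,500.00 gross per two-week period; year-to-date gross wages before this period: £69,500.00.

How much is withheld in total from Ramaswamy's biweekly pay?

Canton Income Tax: taxable = £2,500.00
  8.2% × £2,500.00 = £205.00
Medical Insurance Levy: cap £70,600.00 − YTD £69,500.00 = £1,100.00 subject; 4% × £1,100.00 = £44.00
Total: £205.00 + £44.00 = £249.00

£249.00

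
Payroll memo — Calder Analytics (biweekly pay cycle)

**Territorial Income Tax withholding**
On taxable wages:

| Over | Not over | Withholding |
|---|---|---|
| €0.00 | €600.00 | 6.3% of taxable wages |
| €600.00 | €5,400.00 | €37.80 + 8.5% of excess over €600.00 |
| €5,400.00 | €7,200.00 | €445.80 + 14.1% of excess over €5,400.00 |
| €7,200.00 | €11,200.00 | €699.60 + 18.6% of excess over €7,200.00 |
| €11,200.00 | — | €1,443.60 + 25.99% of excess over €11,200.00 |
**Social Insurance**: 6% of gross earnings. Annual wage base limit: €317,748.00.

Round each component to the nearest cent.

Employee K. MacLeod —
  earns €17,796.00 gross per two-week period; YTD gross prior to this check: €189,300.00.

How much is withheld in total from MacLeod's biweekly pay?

Territorial Income Tax: taxable = €17,796.00
  €1,443.60 + 25.99% × (€17,796.00 − €11,200.00) = €1,443.60 + 25.99% × €6,596.00 = €3,157.90
Social Insurance: 6% × €17,796.00 = €1,067.76
Total: €3,157.90 + €1,067.76 = €4,225.66

€4,225.66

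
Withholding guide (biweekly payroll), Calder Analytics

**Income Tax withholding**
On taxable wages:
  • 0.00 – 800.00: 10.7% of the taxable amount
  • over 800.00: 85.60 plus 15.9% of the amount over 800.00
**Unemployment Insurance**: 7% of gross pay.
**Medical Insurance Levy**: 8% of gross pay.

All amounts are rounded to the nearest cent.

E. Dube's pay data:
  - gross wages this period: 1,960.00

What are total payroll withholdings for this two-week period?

564.04

Income Tax: taxable = 1,960.00
  85.60 + 15.9% × (1,960.00 − 800.00) = 85.60 + 15.9% × 1,160.00 = 270.04
Unemployment Insurance: 7% × 1,960.00 = 137.20
Medical Insurance Levy: 8% × 1,960.00 = 156.80
Total: 270.04 + 137.20 + 156.80 = 564.04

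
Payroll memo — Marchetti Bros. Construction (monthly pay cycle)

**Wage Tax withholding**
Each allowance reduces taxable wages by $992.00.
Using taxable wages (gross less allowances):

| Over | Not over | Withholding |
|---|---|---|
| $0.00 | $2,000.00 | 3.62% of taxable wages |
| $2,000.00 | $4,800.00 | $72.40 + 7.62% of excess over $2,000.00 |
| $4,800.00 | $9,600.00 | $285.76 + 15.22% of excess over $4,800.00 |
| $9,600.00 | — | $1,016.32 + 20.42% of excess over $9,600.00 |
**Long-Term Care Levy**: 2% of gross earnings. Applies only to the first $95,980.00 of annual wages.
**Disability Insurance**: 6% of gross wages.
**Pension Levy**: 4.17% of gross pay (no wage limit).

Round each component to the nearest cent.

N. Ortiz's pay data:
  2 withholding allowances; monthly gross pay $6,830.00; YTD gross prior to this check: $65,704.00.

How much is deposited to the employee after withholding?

$5,706.03

Wage Tax: taxable = $6,830.00 − 2×$992.00 = $4,846.00
  $285.76 + 15.22% × ($4,846.00 − $4,800.00) = $285.76 + 15.22% × $46.00 = $292.76
Long-Term Care Levy: 2% × $6,830.00 = $136.60
Disability Insurance: 6% × $6,830.00 = $409.80
Pension Levy: 4.17% × $6,830.00 = $284.81
Total withheld: $292.76 + $136.60 + $409.80 + $284.81 = $1,123.97
Net pay: $6,830.00 − $1,123.97 = $5,706.03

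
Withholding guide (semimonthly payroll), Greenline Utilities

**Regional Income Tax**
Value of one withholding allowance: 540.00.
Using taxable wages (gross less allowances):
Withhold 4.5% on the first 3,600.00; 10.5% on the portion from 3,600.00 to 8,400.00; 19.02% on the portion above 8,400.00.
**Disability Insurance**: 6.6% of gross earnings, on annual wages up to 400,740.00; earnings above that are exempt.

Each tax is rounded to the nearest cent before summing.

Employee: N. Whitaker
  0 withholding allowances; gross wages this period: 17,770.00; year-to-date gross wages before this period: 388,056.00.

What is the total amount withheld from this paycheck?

Regional Income Tax: taxable = 17,770.00
  666.00 + 19.02% × (17,770.00 − 8,400.00) = 666.00 + 19.02% × 9,370.00 = 2,448.17
Disability Insurance: cap 400,740.00 − YTD 388,056.00 = 12,684.00 subject; 6.6% × 12,684.00 = 837.14
Total: 2,448.17 + 837.14 = 3,285.31

3,285.31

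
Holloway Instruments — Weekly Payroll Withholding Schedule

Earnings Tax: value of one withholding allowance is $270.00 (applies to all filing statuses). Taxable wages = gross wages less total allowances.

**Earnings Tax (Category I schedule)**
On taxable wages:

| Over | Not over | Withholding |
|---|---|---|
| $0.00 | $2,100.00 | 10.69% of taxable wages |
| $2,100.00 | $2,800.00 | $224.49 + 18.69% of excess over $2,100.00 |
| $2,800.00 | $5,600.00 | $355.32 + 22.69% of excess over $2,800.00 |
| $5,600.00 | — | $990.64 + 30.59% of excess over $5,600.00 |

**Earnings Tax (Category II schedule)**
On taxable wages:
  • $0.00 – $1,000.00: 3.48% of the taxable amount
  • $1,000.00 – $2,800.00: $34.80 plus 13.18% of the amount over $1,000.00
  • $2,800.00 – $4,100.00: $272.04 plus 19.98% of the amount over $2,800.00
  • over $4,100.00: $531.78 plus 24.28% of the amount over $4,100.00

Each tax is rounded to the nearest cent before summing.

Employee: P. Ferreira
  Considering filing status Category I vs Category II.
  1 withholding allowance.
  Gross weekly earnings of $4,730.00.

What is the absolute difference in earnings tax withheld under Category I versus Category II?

Earnings Tax (Category I): taxable = $4,730.00 − 1×$270.00 = $4,460.00
  $355.32 + 22.69% × ($4,460.00 − $2,800.00) = $355.32 + 22.69% × $1,660.00 = $731.97
Earnings Tax (Category II): taxable = $4,730.00 − 1×$270.00 = $4,460.00
  $531.78 + 24.28% × ($4,460.00 − $4,100.00) = $531.78 + 24.28% × $360.00 = $619.19
Difference: |$731.97 − $619.19| = $112.78 (higher under Category I)

$112.78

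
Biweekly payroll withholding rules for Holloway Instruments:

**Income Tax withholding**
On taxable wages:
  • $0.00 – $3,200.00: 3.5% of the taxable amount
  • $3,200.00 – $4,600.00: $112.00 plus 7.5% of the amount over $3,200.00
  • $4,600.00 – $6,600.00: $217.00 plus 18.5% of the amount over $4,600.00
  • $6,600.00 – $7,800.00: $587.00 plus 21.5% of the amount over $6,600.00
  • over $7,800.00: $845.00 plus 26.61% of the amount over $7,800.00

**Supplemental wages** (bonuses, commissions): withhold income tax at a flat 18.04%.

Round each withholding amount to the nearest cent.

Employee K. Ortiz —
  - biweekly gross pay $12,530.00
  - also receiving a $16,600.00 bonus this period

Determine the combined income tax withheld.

$5,098.29

Income Tax: taxable = $12,530.00
  $845.00 + 26.61% × ($12,530.00 − $7,800.00) = $845.00 + 26.61% × $4,730.00 = $2,103.65
Supplemental (18.04% flat on bonus): 18.04% × $16,600.00 = $2,994.64
Total income tax: $2,103.65 + $2,994.64 = $5,098.29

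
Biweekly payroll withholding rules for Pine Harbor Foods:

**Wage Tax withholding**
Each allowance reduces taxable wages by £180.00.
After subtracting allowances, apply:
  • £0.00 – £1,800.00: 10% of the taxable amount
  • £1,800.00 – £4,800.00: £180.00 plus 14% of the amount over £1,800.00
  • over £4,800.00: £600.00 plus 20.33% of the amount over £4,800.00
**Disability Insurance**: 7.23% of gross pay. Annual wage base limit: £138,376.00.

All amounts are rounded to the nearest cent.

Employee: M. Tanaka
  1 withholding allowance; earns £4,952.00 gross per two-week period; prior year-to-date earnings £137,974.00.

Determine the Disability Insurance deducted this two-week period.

Disability Insurance: cap £138,376.00 − YTD £137,974.00 = £402.00 subject; 7.23% × £402.00 = £29.06

£29.06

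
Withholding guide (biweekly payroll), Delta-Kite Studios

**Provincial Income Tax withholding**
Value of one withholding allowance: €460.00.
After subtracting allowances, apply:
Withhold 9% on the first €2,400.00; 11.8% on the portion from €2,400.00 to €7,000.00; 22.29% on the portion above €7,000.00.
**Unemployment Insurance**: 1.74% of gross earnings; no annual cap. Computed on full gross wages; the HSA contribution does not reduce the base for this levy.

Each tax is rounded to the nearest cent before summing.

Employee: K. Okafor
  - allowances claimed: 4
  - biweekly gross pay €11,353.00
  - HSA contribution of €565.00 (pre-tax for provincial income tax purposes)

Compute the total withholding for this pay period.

€1,390.55

Provincial Income Tax: taxable = €11,353.00 − €565.00 − 4×€460.00 = €8,948.00
  €758.80 + 22.29% × (€8,948.00 − €7,000.00) = €758.80 + 22.29% × €1,948.00 = €1,193.01
Unemployment Insurance: 1.74% × €11,353.00 = €197.54
Total: €1,193.01 + €197.54 = €1,390.55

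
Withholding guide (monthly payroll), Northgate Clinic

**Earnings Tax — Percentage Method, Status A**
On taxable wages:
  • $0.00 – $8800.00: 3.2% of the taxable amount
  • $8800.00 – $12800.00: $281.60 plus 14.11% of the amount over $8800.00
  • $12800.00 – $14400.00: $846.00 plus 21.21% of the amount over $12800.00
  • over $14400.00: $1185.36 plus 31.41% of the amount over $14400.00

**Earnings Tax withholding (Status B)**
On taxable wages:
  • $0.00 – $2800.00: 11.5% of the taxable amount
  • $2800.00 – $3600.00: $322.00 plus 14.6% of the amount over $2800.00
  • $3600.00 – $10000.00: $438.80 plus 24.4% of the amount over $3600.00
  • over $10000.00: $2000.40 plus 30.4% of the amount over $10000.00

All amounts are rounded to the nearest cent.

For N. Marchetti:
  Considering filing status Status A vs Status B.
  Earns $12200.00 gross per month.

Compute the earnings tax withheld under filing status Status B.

Earnings Tax (Status B): taxable = $12200.00
  $2000.40 + 30.4% × ($12200.00 − $10000.00) = $2000.40 + 30.4% × $2200.00 = $2669.20

$2669.20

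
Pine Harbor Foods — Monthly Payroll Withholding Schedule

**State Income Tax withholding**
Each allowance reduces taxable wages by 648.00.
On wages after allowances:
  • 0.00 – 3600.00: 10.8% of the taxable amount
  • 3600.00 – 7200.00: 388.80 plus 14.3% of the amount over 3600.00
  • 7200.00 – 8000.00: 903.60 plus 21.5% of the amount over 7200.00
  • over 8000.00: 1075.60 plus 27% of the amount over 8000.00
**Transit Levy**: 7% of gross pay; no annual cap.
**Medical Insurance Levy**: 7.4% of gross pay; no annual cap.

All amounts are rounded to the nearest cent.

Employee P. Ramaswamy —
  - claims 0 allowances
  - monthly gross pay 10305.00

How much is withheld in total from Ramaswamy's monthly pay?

3181.87

State Income Tax: taxable = 10305.00
  1075.60 + 27% × (10305.00 − 8000.00) = 1075.60 + 27% × 2305.00 = 1697.95
Transit Levy: 7% × 10305.00 = 721.35
Medical Insurance Levy: 7.4% × 10305.00 = 762.57
Total: 1697.95 + 721.35 + 762.57 = 3181.87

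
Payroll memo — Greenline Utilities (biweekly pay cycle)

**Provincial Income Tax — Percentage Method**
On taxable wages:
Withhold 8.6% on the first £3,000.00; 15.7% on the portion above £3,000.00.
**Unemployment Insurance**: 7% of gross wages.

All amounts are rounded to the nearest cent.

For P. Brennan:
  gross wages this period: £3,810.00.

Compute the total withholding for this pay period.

Provincial Income Tax: taxable = £3,810.00
  £258.00 + 15.7% × (£3,810.00 − £3,000.00) = £258.00 + 15.7% × £810.00 = £385.17
Unemployment Insurance: 7% × £3,810.00 = £266.70
Total: £385.17 + £266.70 = £651.87

£651.87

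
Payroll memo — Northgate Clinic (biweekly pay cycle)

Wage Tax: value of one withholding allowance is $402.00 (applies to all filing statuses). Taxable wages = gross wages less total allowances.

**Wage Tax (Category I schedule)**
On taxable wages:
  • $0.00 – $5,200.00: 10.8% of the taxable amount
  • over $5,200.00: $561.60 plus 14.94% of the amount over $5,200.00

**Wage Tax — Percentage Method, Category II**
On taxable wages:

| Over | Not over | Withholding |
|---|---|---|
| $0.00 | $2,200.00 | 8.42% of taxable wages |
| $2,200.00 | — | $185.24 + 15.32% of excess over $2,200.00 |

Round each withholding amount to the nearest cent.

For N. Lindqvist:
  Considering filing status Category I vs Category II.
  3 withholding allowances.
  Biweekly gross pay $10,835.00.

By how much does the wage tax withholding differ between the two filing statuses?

Wage Tax (Category I): taxable = $10,835.00 − 3×$402.00 = $9,629.00
  $561.60 + 14.94% × ($9,629.00 − $5,200.00) = $561.60 + 14.94% × $4,429.00 = $1,223.29
Wage Tax (Category II): taxable = $10,835.00 − 3×$402.00 = $9,629.00
  $185.24 + 15.32% × ($9,629.00 − $2,200.00) = $185.24 + 15.32% × $7,429.00 = $1,323.36
Difference: |$1,223.29 − $1,323.36| = $100.07 (higher under Category II)

$100.07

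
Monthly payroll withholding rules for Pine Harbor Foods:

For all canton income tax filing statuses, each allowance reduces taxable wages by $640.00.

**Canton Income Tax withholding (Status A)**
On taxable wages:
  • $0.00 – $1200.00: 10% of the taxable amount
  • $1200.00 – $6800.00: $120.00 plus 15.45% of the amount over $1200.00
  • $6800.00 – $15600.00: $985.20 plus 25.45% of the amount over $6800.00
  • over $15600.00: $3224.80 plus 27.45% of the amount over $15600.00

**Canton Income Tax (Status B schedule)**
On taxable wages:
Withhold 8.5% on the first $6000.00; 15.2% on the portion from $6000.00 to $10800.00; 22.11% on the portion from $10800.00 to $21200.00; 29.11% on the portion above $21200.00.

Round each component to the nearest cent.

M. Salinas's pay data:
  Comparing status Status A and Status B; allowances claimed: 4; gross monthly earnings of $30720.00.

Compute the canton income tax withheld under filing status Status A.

$6672.52

Canton Income Tax (Status A): taxable = $30720.00 − 4×$640.00 = $28160.00
  $3224.80 + 27.45% × ($28160.00 − $15600.00) = $3224.80 + 27.45% × $12560.00 = $6672.52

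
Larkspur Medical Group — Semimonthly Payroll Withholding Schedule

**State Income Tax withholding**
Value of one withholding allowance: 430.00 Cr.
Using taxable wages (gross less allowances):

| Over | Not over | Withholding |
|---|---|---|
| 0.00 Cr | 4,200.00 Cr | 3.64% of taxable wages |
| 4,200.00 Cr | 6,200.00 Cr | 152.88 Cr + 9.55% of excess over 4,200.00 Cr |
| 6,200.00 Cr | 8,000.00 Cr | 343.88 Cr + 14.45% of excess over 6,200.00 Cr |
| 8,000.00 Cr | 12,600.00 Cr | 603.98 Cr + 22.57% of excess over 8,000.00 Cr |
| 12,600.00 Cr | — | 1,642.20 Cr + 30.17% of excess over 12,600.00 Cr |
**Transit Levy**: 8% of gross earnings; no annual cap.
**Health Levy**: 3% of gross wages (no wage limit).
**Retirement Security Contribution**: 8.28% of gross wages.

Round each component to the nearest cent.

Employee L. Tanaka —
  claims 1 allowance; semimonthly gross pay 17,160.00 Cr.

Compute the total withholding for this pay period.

State Income Tax: taxable = 17,160.00 Cr − 1×430.00 Cr = 16,730.00 Cr
  1,642.20 Cr + 30.17% × (16,730.00 Cr − 12,600.00 Cr) = 1,642.20 Cr + 30.17% × 4,130.00 Cr = 2,888.22 Cr
Transit Levy: 8% × 17,160.00 Cr = 1,372.80 Cr
Health Levy: 3% × 17,160.00 Cr = 514.80 Cr
Retirement Security Contribution: 8.28% × 17,160.00 Cr = 1,420.85 Cr
Total: 2,888.22 Cr + 1,372.80 Cr + 514.80 Cr + 1,420.85 Cr = 6,196.67 Cr

6,196.67 Cr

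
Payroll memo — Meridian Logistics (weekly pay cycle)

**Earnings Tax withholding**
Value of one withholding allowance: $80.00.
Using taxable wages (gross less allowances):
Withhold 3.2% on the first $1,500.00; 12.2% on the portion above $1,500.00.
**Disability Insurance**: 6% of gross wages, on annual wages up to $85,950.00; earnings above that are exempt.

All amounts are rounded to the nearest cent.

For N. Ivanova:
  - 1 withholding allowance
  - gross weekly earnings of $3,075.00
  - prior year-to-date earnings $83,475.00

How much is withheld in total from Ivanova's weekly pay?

$378.89

Earnings Tax: taxable = $3,075.00 − 1×$80.00 = $2,995.00
  $48.00 + 12.2% × ($2,995.00 − $1,500.00) = $48.00 + 12.2% × $1,495.00 = $230.39
Disability Insurance: cap $85,950.00 − YTD $83,475.00 = $2,475.00 subject; 6% × $2,475.00 = $148.50
Total: $230.39 + $148.50 = $378.89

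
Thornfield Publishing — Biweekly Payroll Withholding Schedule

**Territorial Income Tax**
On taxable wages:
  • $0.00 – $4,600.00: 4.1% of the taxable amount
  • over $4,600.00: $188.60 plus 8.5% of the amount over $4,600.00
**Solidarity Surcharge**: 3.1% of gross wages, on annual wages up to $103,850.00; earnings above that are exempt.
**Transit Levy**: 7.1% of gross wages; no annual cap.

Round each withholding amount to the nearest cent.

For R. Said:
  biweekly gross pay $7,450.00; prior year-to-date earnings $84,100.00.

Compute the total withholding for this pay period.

Territorial Income Tax: taxable = $7,450.00
  $188.60 + 8.5% × ($7,450.00 − $4,600.00) = $188.60 + 8.5% × $2,850.00 = $430.85
Solidarity Surcharge: 3.1% × $7,450.00 = $230.95
Transit Levy: 7.1% × $7,450.00 = $528.95
Total: $430.85 + $230.95 + $528.95 = $1,190.75

$1,190.75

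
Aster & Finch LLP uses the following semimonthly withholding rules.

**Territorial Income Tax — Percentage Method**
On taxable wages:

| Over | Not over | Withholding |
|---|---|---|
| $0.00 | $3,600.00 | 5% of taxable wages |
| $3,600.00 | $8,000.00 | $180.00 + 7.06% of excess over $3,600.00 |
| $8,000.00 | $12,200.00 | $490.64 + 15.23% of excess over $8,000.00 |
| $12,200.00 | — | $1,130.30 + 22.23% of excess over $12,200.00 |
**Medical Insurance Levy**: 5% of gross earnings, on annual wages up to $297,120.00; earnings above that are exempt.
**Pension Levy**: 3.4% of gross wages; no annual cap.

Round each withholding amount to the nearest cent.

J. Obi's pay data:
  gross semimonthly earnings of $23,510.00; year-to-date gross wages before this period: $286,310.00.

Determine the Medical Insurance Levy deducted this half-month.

Medical Insurance Levy: cap $297,120.00 − YTD $286,310.00 = $10,810.00 subject; 5% × $10,810.00 = $540.50

$540.50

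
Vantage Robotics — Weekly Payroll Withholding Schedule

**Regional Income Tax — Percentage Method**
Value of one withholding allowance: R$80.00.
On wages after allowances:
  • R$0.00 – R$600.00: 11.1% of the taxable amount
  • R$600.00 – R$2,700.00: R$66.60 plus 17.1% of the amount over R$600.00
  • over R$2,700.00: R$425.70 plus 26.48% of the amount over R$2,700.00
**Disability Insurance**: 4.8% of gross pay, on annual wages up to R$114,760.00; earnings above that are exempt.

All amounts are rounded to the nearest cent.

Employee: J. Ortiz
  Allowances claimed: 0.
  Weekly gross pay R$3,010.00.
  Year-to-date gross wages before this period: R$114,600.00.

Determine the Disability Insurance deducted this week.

R$7.68

Disability Insurance: cap R$114,760.00 − YTD R$114,600.00 = R$160.00 subject; 4.8% × R$160.00 = R$7.68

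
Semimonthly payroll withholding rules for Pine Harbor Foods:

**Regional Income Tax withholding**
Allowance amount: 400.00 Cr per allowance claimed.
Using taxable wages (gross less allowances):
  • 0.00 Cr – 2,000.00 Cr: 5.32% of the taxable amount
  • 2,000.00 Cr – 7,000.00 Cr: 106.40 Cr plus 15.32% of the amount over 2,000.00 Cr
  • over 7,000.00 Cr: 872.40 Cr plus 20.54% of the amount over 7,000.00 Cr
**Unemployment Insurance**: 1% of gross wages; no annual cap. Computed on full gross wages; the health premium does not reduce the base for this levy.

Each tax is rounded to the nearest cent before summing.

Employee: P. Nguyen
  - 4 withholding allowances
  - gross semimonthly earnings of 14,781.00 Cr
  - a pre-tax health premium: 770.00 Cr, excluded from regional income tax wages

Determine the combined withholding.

2,131.63 Cr

Regional Income Tax: taxable = 14,781.00 Cr − 770.00 Cr − 4×400.00 Cr = 12,411.00 Cr
  872.40 Cr + 20.54% × (12,411.00 Cr − 7,000.00 Cr) = 872.40 Cr + 20.54% × 5,411.00 Cr = 1,983.82 Cr
Unemployment Insurance: 1% × 14,781.00 Cr = 147.81 Cr
Total: 1,983.82 Cr + 147.81 Cr = 2,131.63 Cr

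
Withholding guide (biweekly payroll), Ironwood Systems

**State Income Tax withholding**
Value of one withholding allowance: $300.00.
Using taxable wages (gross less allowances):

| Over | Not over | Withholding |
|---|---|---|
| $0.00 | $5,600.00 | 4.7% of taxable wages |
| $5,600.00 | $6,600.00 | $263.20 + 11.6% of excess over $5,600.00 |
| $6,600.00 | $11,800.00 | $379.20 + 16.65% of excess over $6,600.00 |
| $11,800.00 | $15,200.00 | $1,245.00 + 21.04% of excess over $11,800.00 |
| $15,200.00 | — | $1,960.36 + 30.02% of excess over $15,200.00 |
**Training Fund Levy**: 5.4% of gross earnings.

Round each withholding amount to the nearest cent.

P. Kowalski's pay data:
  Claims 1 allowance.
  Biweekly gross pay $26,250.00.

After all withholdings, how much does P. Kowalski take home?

$19,644.99

State Income Tax: taxable = $26,250.00 − 1×$300.00 = $25,950.00
  $1,960.36 + 30.02% × ($25,950.00 − $15,200.00) = $1,960.36 + 30.02% × $10,750.00 = $5,187.51
Training Fund Levy: 5.4% × $26,250.00 = $1,417.50
Total withheld: $5,187.51 + $1,417.50 = $6,605.01
Net pay: $26,250.00 − $6,605.01 = $19,644.99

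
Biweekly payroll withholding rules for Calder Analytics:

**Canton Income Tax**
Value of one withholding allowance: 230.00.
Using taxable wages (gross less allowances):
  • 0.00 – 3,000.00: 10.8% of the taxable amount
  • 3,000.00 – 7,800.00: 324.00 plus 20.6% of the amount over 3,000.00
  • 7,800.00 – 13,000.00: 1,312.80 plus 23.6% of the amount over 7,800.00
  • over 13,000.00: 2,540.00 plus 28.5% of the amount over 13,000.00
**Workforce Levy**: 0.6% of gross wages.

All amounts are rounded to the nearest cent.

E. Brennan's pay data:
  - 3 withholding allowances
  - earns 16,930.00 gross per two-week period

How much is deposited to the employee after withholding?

Canton Income Tax: taxable = 16,930.00 − 3×230.00 = 16,240.00
  2,540.00 + 28.5% × (16,240.00 − 13,000.00) = 2,540.00 + 28.5% × 3,240.00 = 3,463.40
Workforce Levy: 0.6% × 16,930.00 = 101.58
Total withheld: 3,463.40 + 101.58 = 3,564.98
Net pay: 16,930.00 − 3,564.98 = 13,365.02

13,365.02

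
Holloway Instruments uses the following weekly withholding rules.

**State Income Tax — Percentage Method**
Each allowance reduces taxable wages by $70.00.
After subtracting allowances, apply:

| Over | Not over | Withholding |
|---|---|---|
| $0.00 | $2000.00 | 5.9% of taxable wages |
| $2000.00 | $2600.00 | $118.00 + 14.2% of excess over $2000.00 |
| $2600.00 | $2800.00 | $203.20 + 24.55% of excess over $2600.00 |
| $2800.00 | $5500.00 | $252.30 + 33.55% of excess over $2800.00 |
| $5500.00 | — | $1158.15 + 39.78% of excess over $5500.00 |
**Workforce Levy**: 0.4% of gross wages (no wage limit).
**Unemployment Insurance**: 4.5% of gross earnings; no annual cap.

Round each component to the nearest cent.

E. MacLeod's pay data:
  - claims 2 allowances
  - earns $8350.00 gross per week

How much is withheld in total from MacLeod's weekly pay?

State Income Tax: taxable = $8350.00 − 2×$70.00 = $8210.00
  $1158.15 + 39.78% × ($8210.00 − $5500.00) = $1158.15 + 39.78% × $2710.00 = $2236.19
Workforce Levy: 0.4% × $8350.00 = $33.40
Unemployment Insurance: 4.5% × $8350.00 = $375.75
Total: $2236.19 + $33.40 + $375.75 = $2645.34

$2645.34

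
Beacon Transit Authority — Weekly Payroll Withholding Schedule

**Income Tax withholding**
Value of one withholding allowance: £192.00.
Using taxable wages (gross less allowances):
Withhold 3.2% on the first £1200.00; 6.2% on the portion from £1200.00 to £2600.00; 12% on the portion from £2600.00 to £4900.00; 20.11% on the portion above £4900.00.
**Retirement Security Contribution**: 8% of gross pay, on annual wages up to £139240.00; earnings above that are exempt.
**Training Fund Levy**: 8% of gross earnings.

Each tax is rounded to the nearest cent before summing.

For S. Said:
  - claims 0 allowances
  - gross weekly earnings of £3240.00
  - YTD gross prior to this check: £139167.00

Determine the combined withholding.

Income Tax: taxable = £3240.00
  £125.20 + 12% × (£3240.00 − £2600.00) = £125.20 + 12% × £640.00 = £202.00
Retirement Security Contribution: cap £139240.00 − YTD £139167.00 = £73.00 subject; 8% × £73.00 = £5.84
Training Fund Levy: 8% × £3240.00 = £259.20
Total: £202.00 + £5.84 + £259.20 = £467.04

£467.04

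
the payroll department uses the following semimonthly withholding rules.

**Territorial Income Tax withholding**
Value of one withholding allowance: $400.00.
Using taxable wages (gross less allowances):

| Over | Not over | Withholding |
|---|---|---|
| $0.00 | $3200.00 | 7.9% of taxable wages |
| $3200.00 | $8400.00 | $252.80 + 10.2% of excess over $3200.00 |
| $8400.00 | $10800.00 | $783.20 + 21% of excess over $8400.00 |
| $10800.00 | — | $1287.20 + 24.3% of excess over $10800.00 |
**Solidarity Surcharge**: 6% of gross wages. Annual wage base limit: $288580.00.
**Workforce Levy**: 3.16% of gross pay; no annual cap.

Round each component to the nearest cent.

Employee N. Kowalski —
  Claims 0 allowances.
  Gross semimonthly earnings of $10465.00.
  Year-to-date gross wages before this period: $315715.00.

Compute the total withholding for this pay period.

$1547.54

Territorial Income Tax: taxable = $10465.00
  $783.20 + 21% × ($10465.00 − $8400.00) = $783.20 + 21% × $2065.00 = $1216.85
Solidarity Surcharge: YTD $315715.00 ≥ cap $288580.00 → $0.00
Workforce Levy: 3.16% × $10465.00 = $330.69
Total: $1216.85 + $0.00 + $330.69 = $1547.54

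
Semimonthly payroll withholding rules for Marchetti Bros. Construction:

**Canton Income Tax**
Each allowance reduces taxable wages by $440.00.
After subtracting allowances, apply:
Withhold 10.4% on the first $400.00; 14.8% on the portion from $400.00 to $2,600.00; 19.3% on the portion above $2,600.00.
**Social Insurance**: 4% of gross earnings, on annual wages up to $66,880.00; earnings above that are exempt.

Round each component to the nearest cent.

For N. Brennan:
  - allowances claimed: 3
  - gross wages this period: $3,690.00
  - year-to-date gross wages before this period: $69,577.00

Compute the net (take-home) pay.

$3,356.84

Canton Income Tax: taxable = $3,690.00 − 3×$440.00 = $2,370.00
  $41.60 + 14.8% × ($2,370.00 − $400.00) = $41.60 + 14.8% × $1,970.00 = $333.16
Social Insurance: YTD $69,577.00 ≥ cap $66,880.00 → $0.00
Total withheld: $333.16 + $0.00 = $333.16
Net pay: $3,690.00 − $333.16 = $3,356.84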